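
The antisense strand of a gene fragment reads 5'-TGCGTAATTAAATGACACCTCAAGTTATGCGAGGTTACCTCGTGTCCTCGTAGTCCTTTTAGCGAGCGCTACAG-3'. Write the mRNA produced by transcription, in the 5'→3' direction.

5'-CUGUAGCGCUCGCUAAAAGGACUACGAGGACACGAGGUAACCUCGCAUAACUUGAGGUGUCAUUUAAUUACGCA-3'

The mRNA has the sequence of the coding strand (reverse complement of the template) with T→U. Reverse complement of TGCGTAATTAAATGACACCTCAAGTTATGCGAGGTTACCTCGTGTCCTCGTAGTCCTTTTAGCGAGCGCTACAG is CTGTAGCGCTCGCTAAAAGGACTACGAGGACACGAGGTAACCTCGCATAACTTGAGGTGTCATTTAATTACGCA; then T→U.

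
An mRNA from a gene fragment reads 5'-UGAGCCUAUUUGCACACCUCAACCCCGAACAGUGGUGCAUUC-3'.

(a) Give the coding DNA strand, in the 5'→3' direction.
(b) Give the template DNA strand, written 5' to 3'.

(a) The coding strand matches the mRNA with U→T.
(b) The template strand is the reverse complement of the coding strand.

(a) 5'-TGAGCCTATTTGCACACCTCAACCCCGAACAGTGGTGCATTC-3'
(b) 5'-GAATGCACCACTGTTCGGGGTTGAGGTGTGCAAATAGGCTCA-3'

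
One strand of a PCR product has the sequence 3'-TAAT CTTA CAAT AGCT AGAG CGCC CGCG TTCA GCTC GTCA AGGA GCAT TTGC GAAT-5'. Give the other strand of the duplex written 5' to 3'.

5'-ATTAGAATGTTATCGATCTCGCGGGCGCAAGTCGAGCAGTTCCTCGTAAACGCTTA-3'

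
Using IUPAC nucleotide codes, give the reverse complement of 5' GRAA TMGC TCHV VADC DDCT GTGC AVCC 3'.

Standard pairs A↔T, G↔C; ambiguity codes pair R↔Y, M↔K, D↔H, V↔B. Complement (CYTTAKCGAGDBBTHGHHGACACGTBGG), then reverse for 5'→3'.

5′-GGBTGCACAGHHGHTBBDGAGCKATTYC-3′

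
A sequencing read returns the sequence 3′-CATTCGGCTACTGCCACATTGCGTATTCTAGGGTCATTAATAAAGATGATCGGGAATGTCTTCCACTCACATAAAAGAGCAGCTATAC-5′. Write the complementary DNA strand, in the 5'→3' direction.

The strand is given 3'→5', so its complement runs 5'→3' in the same left-to-right order: pair each base A↔T, G↔C.

5'-GTAAGCCGATGACGGTGTAACGCATAAGATCCCAGTAATTATTTCTACTAGCCCTTACAGAAGGTGAGTGTATTTTCTCGTCGATATG-3'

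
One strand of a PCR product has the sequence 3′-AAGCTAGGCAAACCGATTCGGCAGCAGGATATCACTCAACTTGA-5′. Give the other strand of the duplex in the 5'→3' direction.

5'-TTCGATCCGTTTGGCTAAGCCGTCGTCCTATAGTGAGTTGAACT-3'

The strand is given 3'→5', so its complement runs 5'→3' in the same left-to-right order: pair each base A↔T, G↔C.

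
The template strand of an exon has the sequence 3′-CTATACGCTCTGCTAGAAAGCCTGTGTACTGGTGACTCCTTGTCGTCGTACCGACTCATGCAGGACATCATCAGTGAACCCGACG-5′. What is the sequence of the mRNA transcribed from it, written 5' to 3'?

Reading the template 3'→5' as shown, RNA polymerase pairs each base (A→U, T→A, G↔C) to build mRNA 5'→3' directly.

5′-GAUAUGCGAGACGAUCUUUCGGACACAUGACCACUGAGGAACAGCAGCAUGGCUGAGUACGUCCUGUAGUAGUCACUUGGGCUGC-3′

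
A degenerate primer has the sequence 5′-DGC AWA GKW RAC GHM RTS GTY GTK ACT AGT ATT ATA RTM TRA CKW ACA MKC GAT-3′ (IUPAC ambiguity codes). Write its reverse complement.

5'-ATCGMKTGTWMGTYAKAYTATAATACTAGTMACRACSAYKDCGTYWMCTWTGCH-3'

Standard pairs A↔T, G↔C; ambiguity codes pair R↔Y, M↔K, W↔W, S↔S, D↔H. Complement (HCGTWTCMWYTGCDKYASCARCAMTGATCATAATATYAKAYTGMWTGTKMGCTA), then reverse for 5'→3'.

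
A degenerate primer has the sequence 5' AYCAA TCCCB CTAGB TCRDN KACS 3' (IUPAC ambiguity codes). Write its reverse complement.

5′-SGTMNHYGAVCTAGVGGGATTGRT-3′

Standard pairs A↔T, G↔C; ambiguity codes pair R↔Y, K↔M, S↔S, B↔V, D↔H, N↔N. Complement (TRGTTAGGGVGATCVAGYHNMTGS), then reverse for 5'→3'.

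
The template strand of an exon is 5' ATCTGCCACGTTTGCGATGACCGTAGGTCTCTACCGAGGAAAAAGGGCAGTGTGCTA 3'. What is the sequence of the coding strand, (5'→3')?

5'-TAGCACACTGCCCTTTTTCCTCGGTAGAGACCTACGGTCATCGCAAACGTGGCAGAT-3'

The coding strand is complementary and antiparallel to the template: take the complement (A↔T, G↔C) and reverse.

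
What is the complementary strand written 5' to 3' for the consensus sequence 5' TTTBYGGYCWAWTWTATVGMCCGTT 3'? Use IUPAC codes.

5'-AACGGKCBATAWAWTWGRCCRVAAA-3'

Standard pairs A↔T, G↔C; ambiguity codes pair Y↔R, M↔K, W↔W, B↔V. Complement (AAAVRCCRGWTWAWATABCKGGCAA), then reverse for 5'→3'.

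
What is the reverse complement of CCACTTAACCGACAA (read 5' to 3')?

5′-TTGTCGGTTAAGTGG-3′

Complement each base (A↔T, G↔C): GGTGAATTGGCTGTT. Then reverse.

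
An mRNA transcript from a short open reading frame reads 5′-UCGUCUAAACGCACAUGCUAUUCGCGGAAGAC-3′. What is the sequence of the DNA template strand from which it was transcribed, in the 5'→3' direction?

Replace U with T to get the coding DNA strand: TCGTCTAAACGCACATGCTATTCGCGGAAGAC. The template strand is its reverse complement (complement AGCAGATTTGCGTGTACGATAAGCGCCTTCTG, then reverse).

5'-GTCTTCCGCGAATAGCATGTGCGTTTAGACGA-3'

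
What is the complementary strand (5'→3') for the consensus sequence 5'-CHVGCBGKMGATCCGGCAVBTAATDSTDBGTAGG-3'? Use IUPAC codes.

5'-CCTACVHASHATTAVBTGCCGGATCKMCVGCBDG-3'

Standard pairs A↔T, G↔C; ambiguity codes pair M↔K, S↔S, B↔V, D↔H. Complement (GDBCGVCMKCTAGGCCGTBVATTAHSAHVCATCC), then reverse for 5'→3'.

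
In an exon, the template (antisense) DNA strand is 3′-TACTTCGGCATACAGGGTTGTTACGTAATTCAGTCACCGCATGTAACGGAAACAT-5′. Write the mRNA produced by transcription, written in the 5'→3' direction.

5'-AUGAAGCCGUAUGUCCCAACAAUGCAUUAAGUCAGUGGCGUACAUUGCCUUUGUA-3'

Reading the template 3'→5' as shown, RNA polymerase pairs each base (A→U, T→A, G↔C) to build mRNA 5'→3' directly.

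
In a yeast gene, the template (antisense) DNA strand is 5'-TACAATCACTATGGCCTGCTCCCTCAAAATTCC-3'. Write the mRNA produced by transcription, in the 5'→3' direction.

5'-GGAAUUUUGAGGGAGCAGGCCAUAGUGAUUGUA-3'

The mRNA has the sequence of the coding strand (reverse complement of the template) with T→U. Reverse complement of TACAATCACTATGGCCTGCTCCCTCAAAATTCC is GGAATTTTGAGGGAGCAGGCCATAGTGATTGTA; then T→U.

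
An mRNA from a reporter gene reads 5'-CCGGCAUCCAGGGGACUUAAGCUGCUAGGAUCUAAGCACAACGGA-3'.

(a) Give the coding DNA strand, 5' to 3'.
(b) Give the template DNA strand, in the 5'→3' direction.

(a) 5'-CCGGCATCCAGGGGACTTAAGCTGCTAGGATCTAAGCACAACGGA-3'
(b) 5'-TCCGTTGTGCTTAGATCCTAGCAGCTTAAGTCCCCTGGATGCCGG-3'

(a) The coding strand matches the mRNA with U→T.
(b) The template strand is the reverse complement of the coding strand.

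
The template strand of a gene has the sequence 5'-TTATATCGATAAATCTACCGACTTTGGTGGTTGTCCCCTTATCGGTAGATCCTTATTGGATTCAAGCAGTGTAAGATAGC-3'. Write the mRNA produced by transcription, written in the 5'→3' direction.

5'-GCUAUCUUACACUGCUUGAAUCCAAUAAGGAUCUACCGAUAAGGGGACAACCACCAAAGUCGGUAGAUUUAUCGAUAUAA-3'

RNA polymerase reads the template 3'→5' and synthesizes mRNA 5'→3' by base-pairing (A→U, T→A, G↔C). The complement of the template is AATATAGCTATTTAGATGGCTGAAACCACCAACAGGGGAATAGCCATCTAGGAATAACCTAAGTTCGTCACATTCTATCG; antiparallel, so 5'→3' the coding strand is GCTATCTTACACTGCTTGAATCCAATAAGGATCTACCGATAAGGGGACAACCACCAAAGTCGGTAGATTTATCGATATAA. Replace T with U for the mRNA.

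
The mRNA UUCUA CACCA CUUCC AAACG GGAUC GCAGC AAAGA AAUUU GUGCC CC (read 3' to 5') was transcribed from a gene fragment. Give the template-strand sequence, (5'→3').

5′-AAGATGTGGTGAAGGTTTGCCCTAGCGTCGTTTCTTTAAACACGGGG-3′

Written 5'→3' the mRNA is CCCCGUGUUUAAAGAAACGACGCUAGGGCAAACCUUCACCACAUCUU, so the coding DNA strand is CCCCGTGTTTAAAGAAACGACGCTAGGGCAAACCTTCACCACATCTT. The template is its reverse complement.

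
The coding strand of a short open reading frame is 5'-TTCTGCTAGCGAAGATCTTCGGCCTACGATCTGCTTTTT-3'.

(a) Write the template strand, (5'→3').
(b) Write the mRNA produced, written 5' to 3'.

(a) 5'-AAAAAGCAGATCGTAGGCCGAAGATCTTCGCTAGCAGAA-3'
(b) 5'-UUCUGCUAGCGAAGAUCUUCGGCCUACGAUCUGCUUUUU-3'

(a) The template strand is the reverse complement of the coding strand: complement AAGACGATCGCTTCTAGAAGCCGGATGCTAGACGAAAAA, then reverse.
(b) mRNA matches the coding strand with T→U.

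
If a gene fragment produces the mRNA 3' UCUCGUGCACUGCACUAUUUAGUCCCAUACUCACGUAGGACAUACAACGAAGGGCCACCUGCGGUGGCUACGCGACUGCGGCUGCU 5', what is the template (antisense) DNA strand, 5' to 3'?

Written 5'→3' the mRNA is UCGUCGGCGUCAGCGCAUCGGUGGCGUCCACCGGGAAGCAACAUACAGGAUGCACUCAUACCCUGAUUUAUCACGUCACGUGCUCU, so the coding DNA strand is TCGTCGGCGTCAGCGCATCGGTGGCGTCCACCGGGAAGCAACATACAGGATGCACTCATACCCTGATTTATCACGTCACGTGCTCT. The template is its reverse complement.

5'-AGAGCACGTGACGTGATAAATCAGGGTATGAGTGCATCCTGTATGTTGCTTCCCGGTGGACGCCACCGATGCGCTGACGCCGACGA-3'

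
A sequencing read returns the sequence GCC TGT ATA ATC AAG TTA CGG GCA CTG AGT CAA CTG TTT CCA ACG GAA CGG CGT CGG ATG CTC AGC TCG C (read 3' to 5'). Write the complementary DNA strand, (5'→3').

5'-CGGACATATTAGTTCAATGCCCGTGACTCAGTTGACAAAGGTTGCCTTGCCGCAGCCTACGAGTCGAGCG-3'

The strand is given 3'→5', so its complement runs 5'→3' in the same left-to-right order: pair each base A↔T, G↔C.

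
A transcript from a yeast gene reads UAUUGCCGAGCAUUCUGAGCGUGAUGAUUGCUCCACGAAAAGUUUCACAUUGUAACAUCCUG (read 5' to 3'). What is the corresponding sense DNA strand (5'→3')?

The coding DNA strand has the same 5'→3' sequence as the mRNA with U replaced by T.

5'-TATTGCCGAGCATTCTGAGCGTGATGATTGCTCCACGAAAAGTTTCACATTGTAACATCCTG-3'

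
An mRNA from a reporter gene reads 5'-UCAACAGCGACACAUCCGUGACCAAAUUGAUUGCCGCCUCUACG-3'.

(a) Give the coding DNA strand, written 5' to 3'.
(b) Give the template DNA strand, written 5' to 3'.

(a) 5'-TCAACAGCGACACATCCGTGACCAAATTGATTGCCGCCTCTACG-3'
(b) 5'-CGTAGAGGCGGCAATCAATTTGGTCACGGATGTGTCGCTGTTGA-3'

(a) The coding strand matches the mRNA with U→T.
(b) The template strand is the reverse complement of the coding strand.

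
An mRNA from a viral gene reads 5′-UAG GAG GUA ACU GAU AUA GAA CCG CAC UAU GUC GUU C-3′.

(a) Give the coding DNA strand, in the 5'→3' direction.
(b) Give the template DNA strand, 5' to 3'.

(a) The coding strand matches the mRNA with U→T.
(b) The template strand is the reverse complement of the coding strand.

(a) 5'-TAGGAGGTAACTGATATAGAACCGCACTATGTCGTTC-3'
(b) 5'-GAACGACATAGTGCGGTTCTATATCAGTTACCTCCTA-3'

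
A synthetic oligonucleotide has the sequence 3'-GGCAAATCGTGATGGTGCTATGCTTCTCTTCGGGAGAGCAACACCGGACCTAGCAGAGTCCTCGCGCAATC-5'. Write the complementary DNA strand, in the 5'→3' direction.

The strand is given 3'→5', so its complement runs 5'→3' in the same left-to-right order: pair each base A↔T, G↔C.

5'-CCGTTTAGCACTACCACGATACGAAGAGAAGCCCTCTCGTTGTGGCCTGGATCGTCTCAGGAGCGCGTTAG-3'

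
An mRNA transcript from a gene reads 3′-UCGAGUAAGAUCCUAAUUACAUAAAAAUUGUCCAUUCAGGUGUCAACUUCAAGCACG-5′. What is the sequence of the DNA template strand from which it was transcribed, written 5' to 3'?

Written 5'→3' the mRNA is GCACGAACUUCAACUGUGGACUUACCUGUUAAAAAUACAUUAAUCCUAGAAUGAGCU, so the coding DNA strand is GCACGAACTTCAACTGTGGACTTACCTGTTAAAAATACATTAATCCTAGAATGAGCT. The template is its reverse complement.

5'-AGCTCATTCTAGGATTAATGTATTTTTAACAGGTAAGTCCACAGTTGAAGTTCGTGC-3'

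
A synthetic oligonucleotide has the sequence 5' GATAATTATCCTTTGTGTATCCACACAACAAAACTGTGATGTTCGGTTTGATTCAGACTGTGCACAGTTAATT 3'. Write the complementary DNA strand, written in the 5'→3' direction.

The complement of GATAATTATCCTTTGTGTATCCACACAACAAAACTGTGATGTTCGGTTTGATTCAGACTGTGCACAGTTAATT is CTATTAATAGGAAACACATAGGTGTGTTGTTTTGACACTACAAGCCAAACTAAGTCTGACACGTGTCAATTAA (A↔T, G↔C). DNA strands are antiparallel, so the complementary strand runs 3'→5'; reversing gives the 5'→3' form.

5'-AATTAACTGTGCACAGTCTGAATCAAACCGAACATCACAGTTTTGTTGTGTGGATACACAAAGGATAATTATC-3'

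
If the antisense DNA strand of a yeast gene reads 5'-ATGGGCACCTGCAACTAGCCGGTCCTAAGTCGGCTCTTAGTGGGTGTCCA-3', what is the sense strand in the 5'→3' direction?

The coding strand is complementary and antiparallel to the template: take the complement (A↔T, G↔C) and reverse.

5'-TGGACACCCACTAAGAGCCGACTTAGGACCGGCTAGTTGCAGGTGCCCAT-3'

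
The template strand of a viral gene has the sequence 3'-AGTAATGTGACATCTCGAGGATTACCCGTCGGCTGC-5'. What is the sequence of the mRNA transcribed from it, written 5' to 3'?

Reading the template 3'→5' as shown, RNA polymerase pairs each base (A→U, T→A, G↔C) to build mRNA 5'→3' directly.

5'-UCAUUACACUGUAGAGCUCCUAAUGGGCAGCCGACG-3'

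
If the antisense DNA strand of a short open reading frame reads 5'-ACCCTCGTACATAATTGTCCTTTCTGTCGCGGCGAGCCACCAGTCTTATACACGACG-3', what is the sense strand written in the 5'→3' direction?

5'-CGTCGTGTATAAGACTGGTGGCTCGCCGCGACAGAAAGGACAATTATGTACGAGGGT-3'

The coding strand is complementary and antiparallel to the template: take the complement (A↔T, G↔C) and reverse.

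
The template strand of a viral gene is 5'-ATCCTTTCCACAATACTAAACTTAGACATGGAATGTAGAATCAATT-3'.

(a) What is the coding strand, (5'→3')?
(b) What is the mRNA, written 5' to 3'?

(a) The coding strand is the reverse complement of the template: complement TAGGAAAGGTGTTATGATTTGAATCTGTACCTTACATCTTAGTTAA, then reverse.
(b) mRNA has the coding-strand sequence with T→U.

(a) 5'-AATTGATTCTACATTCCATGTCTAAGTTTAGTATTGTGGAAAGGAT-3'
(b) 5'-AAUUGAUUCUACAUUCCAUGUCUAAGUUUAGUAUUGUGGAAAGGAU-3'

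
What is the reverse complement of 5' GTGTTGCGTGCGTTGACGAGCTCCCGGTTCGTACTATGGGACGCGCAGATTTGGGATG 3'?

5'-CATCCCAAATCTGCGCGTCCCATAGTACGAACCGGGAGCTCGTCAACGCACGCAACAC-3'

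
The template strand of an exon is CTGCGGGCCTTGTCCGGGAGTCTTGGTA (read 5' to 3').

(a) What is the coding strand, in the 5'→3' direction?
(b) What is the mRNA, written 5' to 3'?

(a) 5'-TACCAAGACTCCCGGACAAGGCCCGCAG-3'
(b) 5'-UACCAAGACUCCCGGACAAGGCCCGCAG-3'

(a) The coding strand is the reverse complement of the template: complement GACGCCCGGAACAGGCCCTCAGAACCAT, then reverse.
(b) mRNA has the coding-strand sequence with T→U.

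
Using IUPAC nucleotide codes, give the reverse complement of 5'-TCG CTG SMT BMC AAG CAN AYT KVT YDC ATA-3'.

5'-TATGHRABMARTNTGCTTGKVAKSCAGCGA-3'

Standard pairs A↔T, G↔C; ambiguity codes pair Y↔R, M↔K, S↔S, B↔V, D↔H, N↔N. Complement (AGCGACSKAVKGTTCGTNTRAMBARHGTAT), then reverse for 5'→3'.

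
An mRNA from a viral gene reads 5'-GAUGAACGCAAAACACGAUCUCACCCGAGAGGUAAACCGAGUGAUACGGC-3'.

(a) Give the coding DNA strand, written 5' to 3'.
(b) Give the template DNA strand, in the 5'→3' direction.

(a) The coding strand matches the mRNA with U→T.
(b) The template strand is the reverse complement of the coding strand.

(a) 5'-GATGAACGCAAAACACGATCTCACCCGAGAGGTAAACCGAGTGATACGGC-3'
(b) 5'-GCCGTATCACTCGGTTTACCTCTCGGGTGAGATCGTGTTTTGCGTTCATC-3'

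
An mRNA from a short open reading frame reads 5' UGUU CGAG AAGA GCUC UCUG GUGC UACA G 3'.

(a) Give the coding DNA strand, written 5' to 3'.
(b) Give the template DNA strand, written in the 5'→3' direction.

(a) The coding strand matches the mRNA with U→T.
(b) The template strand is the reverse complement of the coding strand.

(a) 5′-TGTTCGAGAAGAGCTCTCTGGTGCTACAG-3′
(b) 5'-CTGTAGCACCAGAGAGCTCTTCTCGAACA-3'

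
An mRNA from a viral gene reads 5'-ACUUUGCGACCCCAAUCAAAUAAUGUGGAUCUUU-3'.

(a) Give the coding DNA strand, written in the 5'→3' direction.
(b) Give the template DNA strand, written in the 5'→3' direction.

(a) 5′-ACTTTGCGACCCCAATCAAATAATGTGGATCTTT-3′
(b) 5'-AAAGATCCACATTATTTGATTGGGGTCGCAAAGT-3'

(a) The coding strand matches the mRNA with U→T.
(b) The template strand is the reverse complement of the coding strand.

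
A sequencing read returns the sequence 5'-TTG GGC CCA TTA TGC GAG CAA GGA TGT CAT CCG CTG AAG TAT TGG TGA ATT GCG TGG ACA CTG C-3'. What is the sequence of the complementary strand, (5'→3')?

5'-GCAGTGTCCACGCAATTCACCAATACTTCAGCGGATGACATCCTTGCTCGCATAATGGGCCCAA-3'

Pairing A↔T and G↔C gives AACCCGGGTAATACGCTCGTTCCTACAGTAGGCGACTTCATAACCACTTAACGCACCTGTGACG, running 3'→5'. Reverse for the 5'→3' convention.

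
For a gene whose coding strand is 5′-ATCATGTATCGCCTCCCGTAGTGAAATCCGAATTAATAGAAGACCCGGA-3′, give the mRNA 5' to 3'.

5'-AUCAUGUAUCGCCUCCCGUAGUGAAAUCCGAAUUAAUAGAAGACCCGGA-3'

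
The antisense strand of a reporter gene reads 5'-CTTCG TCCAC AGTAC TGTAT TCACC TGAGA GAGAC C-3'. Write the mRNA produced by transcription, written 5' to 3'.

The mRNA has the sequence of the coding strand (reverse complement of the template) with T→U. Reverse complement of CTTCGTCCACAGTACTGTATTCACCTGAGAGAGACC is GGTCTCTCTCAGGTGAATACAGTACTGTGGACGAAG; then T→U.

5'-GGUCUCUCUCAGGUGAAUACAGUACUGUGGACGAAG-3'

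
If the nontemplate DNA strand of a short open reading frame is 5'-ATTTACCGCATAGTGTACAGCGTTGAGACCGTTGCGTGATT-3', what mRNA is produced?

The mRNA is synthesized from the template strand, so it matches the coding strand with T replaced by U.

5'-AUUUACCGCAUAGUGUACAGCGUUGAGACCGUUGCGUGAUU-3'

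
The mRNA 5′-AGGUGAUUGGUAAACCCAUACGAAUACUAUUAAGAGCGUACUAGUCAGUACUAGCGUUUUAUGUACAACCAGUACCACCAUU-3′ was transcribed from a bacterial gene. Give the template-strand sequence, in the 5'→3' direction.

Replace U with T to get the coding DNA strand: AGGTGATTGGTAAACCCATACGAATACTATTAAGAGCGTACTAGTCAGTACTAGCGTTTTATGTACAACCAGTACCACCATT. The template strand is its reverse complement (complement TCCACTAACCATTTGGGTATGCTTATGATAATTCTCGCATGATCAGTCATGATCGCAAAATACATGTTGGTCATGGTGGTAA, then reverse).

5'-AATGGTGGTACTGGTTGTACATAAAACGCTAGTACTGACTAGTACGCTCTTAATAGTATTCGTATGGGTTTACCAATCACCT-3'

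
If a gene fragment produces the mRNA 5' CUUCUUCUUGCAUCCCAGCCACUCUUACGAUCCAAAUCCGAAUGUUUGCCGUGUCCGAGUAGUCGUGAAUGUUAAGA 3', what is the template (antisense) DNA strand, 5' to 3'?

Replace U with T to get the coding DNA strand: CTTCTTCTTGCATCCCAGCCACTCTTACGATCCAAATCCGAATGTTTGCCGTGTCCGAGTAGTCGTGAATGTTAAGA. The template strand is its reverse complement (complement GAAGAAGAACGTAGGGTCGGTGAGAATGCTAGGTTTAGGCTTACAAACGGCACAGGCTCATCAGCACTTACAATTCT, then reverse).

5'-TCTTAACATTCACGACTACTCGGACACGGCAAACATTCGGATTTGGATCGTAAGAGTGGCTGGGATGCAAGAAGAAG-3'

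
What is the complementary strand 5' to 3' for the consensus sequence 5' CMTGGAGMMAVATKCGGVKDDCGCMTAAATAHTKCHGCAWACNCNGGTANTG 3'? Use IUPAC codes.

Standard pairs A↔T, G↔C; ambiguity codes pair M↔K, W↔W, D↔H, V↔B, N↔N. Complement (GKACCTCKKTBTAMGCCBMHHGCGKATTTATDAMGDCGTWTGNGNCCATNAC), then reverse for 5'→3'.

5'-CANTACCNGNGTWTGCDGMADTATTTAKGCGHHMBCCGMATBTKKCTCCAKG-3'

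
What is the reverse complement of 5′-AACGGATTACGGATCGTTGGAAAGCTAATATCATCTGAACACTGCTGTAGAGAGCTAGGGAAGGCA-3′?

Reading the sequence 3'→5' and pairing each base (A↔T, G↔C) gives the reverse complement directly.

5'-TGCCTTCCCTAGCTCTCTACAGCAGTGTTCAGATGATATTAGCTTTCCAACGATCCGTAATCCGTT-3'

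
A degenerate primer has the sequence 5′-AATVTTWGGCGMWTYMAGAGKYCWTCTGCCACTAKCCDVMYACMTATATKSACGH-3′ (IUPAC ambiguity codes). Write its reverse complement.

5'-DCGTSMATATAKGTRKBHGGMTAGTGGCAGAWGRMCTCTKRAWKCGCCWAABATT-3'

Standard pairs A↔T, G↔C; ambiguity codes pair Y↔R, M↔K, W↔W, S↔S, D↔H, V↔B. Complement (TTABAAWCCGCKWARKTCTCMRGWAGACGGTGATMGGHBKRTGKATATAMSTGCD), then reverse for 5'→3'.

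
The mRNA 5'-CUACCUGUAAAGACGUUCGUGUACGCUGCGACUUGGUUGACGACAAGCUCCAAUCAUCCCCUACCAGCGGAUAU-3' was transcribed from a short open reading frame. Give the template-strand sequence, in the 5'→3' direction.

5'-ATATCCGCTGGTAGGGGATGATTGGAGCTTGTCGTCAACCAAGTCGCAGCGTACACGAACGTCTTTACAGGTAG-3'

Replace U with T to get the coding DNA strand: CTACCTGTAAAGACGTTCGTGTACGCTGCGACTTGGTTGACGACAAGCTCCAATCATCCCCTACCAGCGGATAT. The template strand is its reverse complement (complement GATGGACATTTCTGCAAGCACATGCGACGCTGAACCAACTGCTGTTCGAGGTTAGTAGGGGATGGTCGCCTATA, then reverse).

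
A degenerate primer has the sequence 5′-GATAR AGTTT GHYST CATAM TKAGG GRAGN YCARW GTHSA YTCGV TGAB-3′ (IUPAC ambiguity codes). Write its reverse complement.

5'-VTCABCGARTSDACWYTGRNCTYCCCTMAKTATGASRDCAAACTYTATC-3'

Standard pairs A↔T, G↔C; ambiguity codes pair R↔Y, M↔K, W↔W, S↔S, B↔V, H↔D, N↔N. Complement (CTATYTCAAACDRSAGTATKAMTCCCYTCNRGTYWCADSTRAGCBACTV), then reverse for 5'→3'.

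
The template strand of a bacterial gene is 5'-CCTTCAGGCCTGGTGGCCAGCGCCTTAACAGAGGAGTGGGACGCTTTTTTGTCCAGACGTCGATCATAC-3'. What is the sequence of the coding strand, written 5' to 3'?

5'-GTATGATCGACGTCTGGACAAAAAAGCGTCCCACTCCTCTGTTAAGGCGCTGGCCACCAGGCCTGAAGG-3'

The coding strand is complementary and antiparallel to the template: take the complement (A↔T, G↔C) and reverse.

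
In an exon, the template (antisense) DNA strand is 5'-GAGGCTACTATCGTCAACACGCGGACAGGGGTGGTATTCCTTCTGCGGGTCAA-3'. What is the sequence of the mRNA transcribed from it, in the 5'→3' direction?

The mRNA has the sequence of the coding strand (reverse complement of the template) with T→U. Reverse complement of GAGGCTACTATCGTCAACACGCGGACAGGGGTGGTATTCCTTCTGCGGGTCAA is TTGACCCGCAGAAGGAATACCACCCCTGTCCGCGTGTTGACGATAGTAGCCTC; then T→U.

5′-UUGACCCGCAGAAGGAAUACCACCCCUGUCCGCGUGUUGACGAUAGUAGCCUC-3′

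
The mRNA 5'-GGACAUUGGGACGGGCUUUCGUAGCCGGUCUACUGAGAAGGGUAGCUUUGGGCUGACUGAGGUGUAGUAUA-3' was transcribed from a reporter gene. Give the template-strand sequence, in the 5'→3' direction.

5'-TATACTACACCTCAGTCAGCCCAAAGCTACCCTTCTCAGTAGACCGGCTACGAAAGCCCGTCCCAATGTCC-3'

Replace U with T to get the coding DNA strand: GGACATTGGGACGGGCTTTCGTAGCCGGTCTACTGAGAAGGGTAGCTTTGGGCTGACTGAGGTGTAGTATA. The template strand is its reverse complement (complement CCTGTAACCCTGCCCGAAAGCATCGGCCAGATGACTCTTCCCATCGAAACCCGACTGACTCCACATCATAT, then reverse).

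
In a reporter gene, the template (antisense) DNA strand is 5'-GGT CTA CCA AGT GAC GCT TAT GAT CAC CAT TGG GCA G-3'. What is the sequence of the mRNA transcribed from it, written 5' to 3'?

The mRNA has the sequence of the coding strand (reverse complement of the template) with T→U. Reverse complement of GGTCTACCAAGTGACGCTTATGATCACCATTGGGCAG is CTGCCCAATGGTGATCATAAGCGTCACTTGGTAGACC; then T→U.

5′-CUGCCCAAUGGUGAUCAUAAGCGUCACUUGGUAGACC-3′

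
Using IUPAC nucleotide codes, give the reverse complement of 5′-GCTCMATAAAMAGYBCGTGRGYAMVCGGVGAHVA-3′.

5'-TBDTCBCCGBKTRCYCACGVRCTKTTTATKGAGC-3'

Standard pairs A↔T, G↔C; ambiguity codes pair R↔Y, M↔K, B↔V, H↔D. Complement (CGAGKTATTTKTCRVGCACYCRTKBGCCBCTDBT), then reverse for 5'→3'.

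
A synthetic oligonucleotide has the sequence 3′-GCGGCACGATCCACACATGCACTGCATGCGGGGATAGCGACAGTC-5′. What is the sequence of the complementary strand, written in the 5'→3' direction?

5'-CGCCGTGCTAGGTGTGTACGTGACGTACGCCCCTATCGCTGTCAG-3'

The strand is given 3'→5', so its complement runs 5'→3' in the same left-to-right order: pair each base A↔T, G↔C.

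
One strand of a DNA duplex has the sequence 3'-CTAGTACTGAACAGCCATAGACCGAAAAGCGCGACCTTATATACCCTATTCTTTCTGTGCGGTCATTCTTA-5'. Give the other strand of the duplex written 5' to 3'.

The strand is given 3'→5', so its complement runs 5'→3' in the same left-to-right order: pair each base A↔T, G↔C.

5'-GATCATGACTTGTCGGTATCTGGCTTTTCGCGCTGGAATATATGGGATAAGAAAGACACGCCAGTAAGAAT-3'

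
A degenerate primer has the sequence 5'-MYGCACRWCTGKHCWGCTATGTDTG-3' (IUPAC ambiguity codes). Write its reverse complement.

Standard pairs A↔T, G↔C; ambiguity codes pair R↔Y, M↔K, W↔W, D↔H. Complement (KRCGTGYWGACMDGWCGATACAHAC), then reverse for 5'→3'.

5'-CAHACATAGCWGDMCAGWYGTGCRK-3'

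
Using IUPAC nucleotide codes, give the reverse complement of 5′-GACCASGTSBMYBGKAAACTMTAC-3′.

5'-GTAKAGTTTMCVRKVSACSTGGTC-3'

Standard pairs A↔T, G↔C; ambiguity codes pair Y↔R, M↔K, S↔S, B↔V. Complement (CTGGTSCASVKRVCMTTTGAKATG), then reverse for 5'→3'.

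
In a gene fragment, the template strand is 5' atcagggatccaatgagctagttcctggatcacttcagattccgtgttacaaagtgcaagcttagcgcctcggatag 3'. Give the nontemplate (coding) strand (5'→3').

The coding strand is complementary and antiparallel to the template: take the complement (A↔T, G↔C) and reverse.

5'-CTATCCGAGGCGCTAAGCTTGCACTTTGTAACACGGAATCTGAAGTGATCCAGGAACTAGCTCATTGGATCCCTGAT-3'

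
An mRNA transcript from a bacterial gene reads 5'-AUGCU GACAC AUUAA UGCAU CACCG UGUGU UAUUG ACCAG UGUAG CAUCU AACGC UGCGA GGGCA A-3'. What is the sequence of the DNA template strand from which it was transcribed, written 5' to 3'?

5'-TTGCCCTCGCAGCGTTAGATGCTACACTGGTCAATAACACACGGTGATGCATTAATGTGTCAGCAT-3'

Replace U with T to get the coding DNA strand: ATGCTGACACATTAATGCATCACCGTGTGTTATTGACCAGTGTAGCATCTAACGCTGCGAGGGCAA. The template strand is its reverse complement (complement TACGACTGTGTAATTACGTAGTGGCACACAATAACTGGTCACATCGTAGATTGCGACGCTCCCGTT, then reverse).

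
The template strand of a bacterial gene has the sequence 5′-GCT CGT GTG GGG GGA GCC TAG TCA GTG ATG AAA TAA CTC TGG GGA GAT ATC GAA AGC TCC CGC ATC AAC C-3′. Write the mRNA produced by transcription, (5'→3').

The mRNA has the sequence of the coding strand (reverse complement of the template) with T→U. Reverse complement of GCTCGTGTGGGGGGAGCCTAGTCAGTGATGAAATAACTCTGGGGAGATATCGAAAGCTCCCGCATCAACC is GGTTGATGCGGGAGCTTTCGATATCTCCCCAGAGTTATTTCATCACTGACTAGGCTCCCCCCACACGAGC; then T→U.

5'-GGUUGAUGCGGGAGCUUUCGAUAUCUCCCCAGAGUUAUUUCAUCACUGACUAGGCUCCCCCCACACGAGC-3'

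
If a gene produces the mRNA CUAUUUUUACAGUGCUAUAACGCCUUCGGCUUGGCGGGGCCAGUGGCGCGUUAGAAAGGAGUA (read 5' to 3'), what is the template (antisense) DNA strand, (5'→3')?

5'-TACTCCTTTCTAACGCGCCACTGGCCCCGCCAAGCCGAAGGCGTTATAGCACTGTAAAAATAG-3'

Replace U with T to get the coding DNA strand: CTATTTTTACAGTGCTATAACGCCTTCGGCTTGGCGGGGCCAGTGGCGCGTTAGAAAGGAGTA. The template strand is its reverse complement (complement GATAAAAATGTCACGATATTGCGGAAGCCGAACCGCCCCGGTCACCGCGCAATCTTTCCTCAT, then reverse).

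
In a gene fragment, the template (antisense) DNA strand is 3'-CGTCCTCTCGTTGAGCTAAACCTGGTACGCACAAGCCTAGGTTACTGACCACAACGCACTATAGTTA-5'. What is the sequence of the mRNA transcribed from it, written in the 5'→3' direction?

Reading the template 3'→5' as shown, RNA polymerase pairs each base (A→U, T→A, G↔C) to build mRNA 5'→3' directly.

5'-GCAGGAGAGCAACUCGAUUUGGACCAUGCGUGUUCGGAUCCAAUGACUGGUGUUGCGUGAUAUCAAU-3'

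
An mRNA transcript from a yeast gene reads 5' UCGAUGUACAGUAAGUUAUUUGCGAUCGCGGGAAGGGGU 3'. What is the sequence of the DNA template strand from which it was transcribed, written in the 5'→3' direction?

5'-ACCCCTTCCCGCGATCGCAAATAACTTACTGTACATCGA-3'

Replace U with T to get the coding DNA strand: TCGATGTACAGTAAGTTATTTGCGATCGCGGGAAGGGGT. The template strand is its reverse complement (complement AGCTACATGTCATTCAATAAACGCTAGCGCCCTTCCCCA, then reverse).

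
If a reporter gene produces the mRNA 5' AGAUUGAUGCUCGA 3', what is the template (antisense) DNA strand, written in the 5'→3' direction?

Replace U with T to get the coding DNA strand: AGATTGATGCTCGA. The template strand is its reverse complement (complement TCTAACTACGAGCT, then reverse).

5′-TCGAGCATCAATCT-3′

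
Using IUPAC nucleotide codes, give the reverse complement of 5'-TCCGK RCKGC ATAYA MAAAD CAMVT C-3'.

5'-GABKTGHTTTKTRTATGCMGYMCGGA-3'

Standard pairs A↔T, G↔C; ambiguity codes pair R↔Y, M↔K, D↔H, V↔B. Complement (AGGCMYGMCGTATRTKTTTHGTKBAG), then reverse for 5'→3'.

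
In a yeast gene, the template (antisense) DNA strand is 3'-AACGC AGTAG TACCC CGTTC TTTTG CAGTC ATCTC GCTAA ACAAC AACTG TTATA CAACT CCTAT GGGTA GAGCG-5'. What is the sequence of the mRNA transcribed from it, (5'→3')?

5′-UUGCGUCAUCAUGGGGCAAGAAAACGUCAGUAGAGCGAUUUGUUGUUGACAAUAUGUUGAGGAUACCCAUCUCGC-3′

Reading the template 3'→5' as shown, RNA polymerase pairs each base (A→U, T→A, G↔C) to build mRNA 5'→3' directly.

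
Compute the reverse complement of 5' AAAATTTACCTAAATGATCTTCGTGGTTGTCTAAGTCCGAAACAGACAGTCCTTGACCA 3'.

Reading the sequence 3'→5' and pairing each base (A↔T, G↔C) gives the reverse complement directly.

5'-TGGTCAAGGACTGTCTGTTTCGGACTTAGACAACCACGAAGATCATTTAGGTAAATTTT-3'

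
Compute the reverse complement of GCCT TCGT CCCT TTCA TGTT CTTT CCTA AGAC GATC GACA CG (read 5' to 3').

Reading the sequence 3'→5' and pairing each base (A↔T, G↔C) gives the reverse complement directly.

5′-CGTGTCGATCGTCTTAGGAAAGAACATGAAAGGGACGAAGGC-3′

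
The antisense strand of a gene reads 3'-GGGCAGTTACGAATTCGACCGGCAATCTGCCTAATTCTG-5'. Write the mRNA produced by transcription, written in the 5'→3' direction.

Reading the template 3'→5' as shown, RNA polymerase pairs each base (A→U, T→A, G↔C) to build mRNA 5'→3' directly.

5'-CCCGUCAAUGCUUAAGCUGGCCGUUAGACGGAUUAAGAC-3'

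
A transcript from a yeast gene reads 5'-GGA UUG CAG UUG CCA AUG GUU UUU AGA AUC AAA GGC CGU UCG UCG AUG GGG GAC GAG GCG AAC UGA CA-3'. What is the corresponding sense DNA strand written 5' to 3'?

5'-GGATTGCAGTTGCCAATGGTTTTTAGAATCAAAGGCCGTTCGTCGATGGGGGACGAGGCGAACTGACA-3'

The coding DNA strand has the same 5'→3' sequence as the mRNA with U replaced by T.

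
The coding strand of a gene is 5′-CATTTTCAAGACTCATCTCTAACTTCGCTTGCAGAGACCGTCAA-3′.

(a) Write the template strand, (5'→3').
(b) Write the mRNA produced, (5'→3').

(a) 5'-TTGACGGTCTCTGCAAGCGAAGTTAGAGATGAGTCTTGAAAATG-3'
(b) 5'-CAUUUUCAAGACUCAUCUCUAACUUCGCUUGCAGAGACCGUCAA-3'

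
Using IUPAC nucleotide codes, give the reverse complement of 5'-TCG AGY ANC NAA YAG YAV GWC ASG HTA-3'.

5′-TADCSTGWCBTRCTRTTNGNTRCTCGA-3′

Standard pairs A↔T, G↔C; ambiguity codes pair Y↔R, W↔W, S↔S, H↔D, V↔B, N↔N. Complement (AGCTCRTNGNTTRTCRTBCWGTSCDAT), then reverse for 5'→3'.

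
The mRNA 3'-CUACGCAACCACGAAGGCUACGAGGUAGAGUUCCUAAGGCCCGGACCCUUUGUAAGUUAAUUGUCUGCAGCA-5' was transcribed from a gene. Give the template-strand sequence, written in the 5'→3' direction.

Written 5'→3' the mRNA is ACGACGUCUGUUAAUUGAAUGUUUCCCAGGCCCGGAAUCCUUGAGAUGGAGCAUCGGAAGCACCAACGCAUC, so the coding DNA strand is ACGACGTCTGTTAATTGAATGTTTCCCAGGCCCGGAATCCTTGAGATGGAGCATCGGAAGCACCAACGCATC. The template is its reverse complement.

5'-GATGCGTTGGTGCTTCCGATGCTCCATCTCAAGGATTCCGGGCCTGGGAAACATTCAATTAACAGACGTCGT-3'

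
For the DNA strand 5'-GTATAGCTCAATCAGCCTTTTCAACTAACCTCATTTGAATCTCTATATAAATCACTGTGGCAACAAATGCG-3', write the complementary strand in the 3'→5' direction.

3′-CATATCGAGTTAGTCGGAAAAGTTGATTGGAGTAAACTTAGAGATATATTTAGTGACACCGTTGTTTACGC-5′

Base-pairing A↔T, G↔C gives the complement. The complementary strand is antiparallel, so paired with a 5'→3' strand it runs 3'→5'.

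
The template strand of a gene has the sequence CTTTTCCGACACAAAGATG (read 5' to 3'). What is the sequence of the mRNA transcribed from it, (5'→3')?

5'-CAUCUUUGUGUCGGAAAAG-3'

RNA polymerase reads the template 3'→5' and synthesizes mRNA 5'→3' by base-pairing (A→U, T→A, G↔C). The complement of the template is GAAAAGGCTGTGTTTCTAC; antiparallel, so 5'→3' the coding strand is CATCTTTGTGTCGGAAAAG. Replace T with U for the mRNA.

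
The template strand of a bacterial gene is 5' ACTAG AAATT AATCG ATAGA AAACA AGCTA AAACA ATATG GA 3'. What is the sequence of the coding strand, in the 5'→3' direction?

5′-TCCATATTGTTTTAGCTTGTTTTCTATCGATTAATTTCTAGT-3′

The coding strand is complementary and antiparallel to the template: take the complement (A↔T, G↔C) and reverse.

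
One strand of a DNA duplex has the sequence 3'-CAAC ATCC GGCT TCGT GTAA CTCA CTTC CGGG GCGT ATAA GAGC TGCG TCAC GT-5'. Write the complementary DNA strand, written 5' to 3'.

The strand is given 3'→5', so its complement runs 5'→3' in the same left-to-right order: pair each base A↔T, G↔C.

5'-GTTGTAGGCCGAAGCACATTGAGTGAAGGCCCCGCATATTCTCGACGCAGTGCA-3'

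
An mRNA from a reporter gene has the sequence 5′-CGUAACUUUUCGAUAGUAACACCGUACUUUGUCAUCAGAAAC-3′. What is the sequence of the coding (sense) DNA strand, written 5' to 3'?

The coding DNA strand has the same 5'→3' sequence as the mRNA with U replaced by T.

5'-CGTAACTTTTCGATAGTAACACCGTACTTTGTCATCAGAAAC-3'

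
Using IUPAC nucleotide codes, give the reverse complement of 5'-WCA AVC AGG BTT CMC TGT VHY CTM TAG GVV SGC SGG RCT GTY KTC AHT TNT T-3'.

5'-AANAADTGAMRACAGYCCSGCSBBCCTAKAGRDBACAGKGAAVCCTGBTTGW-3'

Standard pairs A↔T, G↔C; ambiguity codes pair R↔Y, M↔K, W↔W, S↔S, B↔V, H↔D, N↔N. Complement (WGTTBGTCCVAAGKGACABDRGAKATCCBBSCGSCCYGACARMAGTDAANAA), then reverse for 5'→3'.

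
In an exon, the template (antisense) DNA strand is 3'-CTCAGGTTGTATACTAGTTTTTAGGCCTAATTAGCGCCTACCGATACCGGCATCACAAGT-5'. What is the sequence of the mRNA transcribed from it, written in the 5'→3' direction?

Reading the template 3'→5' as shown, RNA polymerase pairs each base (A→U, T→A, G↔C) to build mRNA 5'→3' directly.

5'-GAGUCCAACAUAUGAUCAAAAAUCCGGAUUAAUCGCGGAUGGCUAUGGCCGUAGUGUUCA-3'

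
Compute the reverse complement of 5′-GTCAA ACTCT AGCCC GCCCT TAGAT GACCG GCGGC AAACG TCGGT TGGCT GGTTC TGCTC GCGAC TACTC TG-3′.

5'-CAGAGTAGTCGCGAGCAGAACCAGCCAACCGACGTTTGCCGCCGGTCATCTAAGGGCGGGCTAGAGTTTGAC-3'

Complement each base (A↔T, G↔C): CAGTTTGAGATCGGGCGGGAATCTACTGGCCGCCGTTTGCAGCCAACCGACCAAGACGAGCGCTGATGAGAC. Then reverse.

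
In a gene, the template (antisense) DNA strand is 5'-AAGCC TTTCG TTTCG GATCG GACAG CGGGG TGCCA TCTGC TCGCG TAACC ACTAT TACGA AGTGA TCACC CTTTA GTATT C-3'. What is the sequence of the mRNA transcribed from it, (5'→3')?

The mRNA has the sequence of the coding strand (reverse complement of the template) with T→U. Reverse complement of AAGCCTTTCGTTTCGGATCGGACAGCGGGGTGCCATCTGCTCGCGTAACCACTATTACGAAGTGATCACCCTTTAGTATTC is GAATACTAAAGGGTGATCACTTCGTAATAGTGGTTACGCGAGCAGATGGCACCCCGCTGTCCGATCCGAAACGAAAGGCTT; then T→U.

5'-GAAUACUAAAGGGUGAUCACUUCGUAAUAGUGGUUACGCGAGCAGAUGGCACCCCGCUGUCCGAUCCGAAACGAAAGGCUU-3'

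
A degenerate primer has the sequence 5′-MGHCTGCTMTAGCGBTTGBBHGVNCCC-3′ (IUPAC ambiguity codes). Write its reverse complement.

Standard pairs A↔T, G↔C; ambiguity codes pair M↔K, B↔V, H↔D, N↔N. Complement (KCDGACGAKATCGCVAACVVDCBNGGG), then reverse for 5'→3'.

5'-GGGNBCDVVCAAVCGCTAKAGCAGDCK-3'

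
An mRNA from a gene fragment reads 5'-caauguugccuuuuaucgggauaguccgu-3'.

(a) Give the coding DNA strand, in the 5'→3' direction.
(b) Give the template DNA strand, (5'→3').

(a) The coding strand matches the mRNA with U→T.
(b) The template strand is the reverse complement of the coding strand.

(a) 5'-CAATGTTGCCTTTTATCGGGATAGTCCGT-3'
(b) 5'-ACGGACTATCCCGATAAAAGGCAACATTG-3'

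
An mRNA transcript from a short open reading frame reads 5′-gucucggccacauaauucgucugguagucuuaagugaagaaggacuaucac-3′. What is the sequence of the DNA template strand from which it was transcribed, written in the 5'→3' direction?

Replace U with T to get the coding DNA strand: GTCTCGGCCACATAATTCGTCTGGTAGTCTTAAGTGAAGAAGGACTATCAC. The template strand is its reverse complement (complement CAGAGCCGGTGTATTAAGCAGACCATCAGAATTCACTTCTTCCTGATAGTG, then reverse).

5'-GTGATAGTCCTTCTTCACTTAAGACTACCAGACGAATTATGTGGCCGAGAC-3'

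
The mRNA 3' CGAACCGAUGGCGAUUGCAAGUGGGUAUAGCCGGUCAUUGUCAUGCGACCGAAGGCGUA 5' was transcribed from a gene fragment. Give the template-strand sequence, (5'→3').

Written 5'→3' the mRNA is AUGCGGAAGCCAGCGUACUGUUACUGGCCGAUAUGGGUGAACGUUAGCGGUAGCCAAGC, so the coding DNA strand is ATGCGGAAGCCAGCGTACTGTTACTGGCCGATATGGGTGAACGTTAGCGGTAGCCAAGC. The template is its reverse complement.

5'-GCTTGGCTACCGCTAACGTTCACCCATATCGGCCAGTAACAGTACGCTGGCTTCCGCAT-3'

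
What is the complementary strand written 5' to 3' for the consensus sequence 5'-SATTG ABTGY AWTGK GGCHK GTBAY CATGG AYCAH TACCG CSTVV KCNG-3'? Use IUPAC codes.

Standard pairs A↔T, G↔C; ambiguity codes pair Y↔R, K↔M, W↔W, S↔S, B↔V, H↔D, N↔N. Complement (STAACTVACRTWACMCCGDMCAVTRGTACCTRGTDATGGCGSABBMGNC), then reverse for 5'→3'.

5′-CNGMBBASGCGGTADTGRTCCATGRTVACMDGCCMCAWTRCAVTCAATS-3′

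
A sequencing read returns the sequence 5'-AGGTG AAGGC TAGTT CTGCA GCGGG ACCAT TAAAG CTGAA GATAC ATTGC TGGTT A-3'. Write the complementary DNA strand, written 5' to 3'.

The complement of AGGTGAAGGCTAGTTCTGCAGCGGGACCATTAAAGCTGAAGATACATTGCTGGTTA is TCCACTTCCGATCAAGACGTCGCCCTGGTAATTTCGACTTCTATGTAACGACCAAT (A↔T, G↔C). DNA strands are antiparallel, so the complementary strand runs 3'→5'; reversing gives the 5'→3' form.

5′-TAACCAGCAATGTATCTTCAGCTTTAATGGTCCCGCTGCAGAACTAGCCTTCACCT-3′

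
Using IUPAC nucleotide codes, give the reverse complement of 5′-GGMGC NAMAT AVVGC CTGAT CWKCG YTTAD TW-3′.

5'-WAHTAARCGMWGATCAGGCBBTATKTNGCKCC-3'

Standard pairs A↔T, G↔C; ambiguity codes pair Y↔R, M↔K, W↔W, D↔H, V↔B, N↔N. Complement (CCKCGNTKTATBBCGGACTAGWMGCRAATHAW), then reverse for 5'→3'.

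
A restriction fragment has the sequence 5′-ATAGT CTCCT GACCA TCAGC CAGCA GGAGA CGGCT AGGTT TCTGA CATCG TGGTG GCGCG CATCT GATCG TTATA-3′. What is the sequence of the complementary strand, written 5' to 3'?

The complement of ATAGTCTCCTGACCATCAGCCAGCAGGAGACGGCTAGGTTTCTGACATCGTGGTGGCGCGCATCTGATCGTTATA is TATCAGAGGACTGGTAGTCGGTCGTCCTCTGCCGATCCAAAGACTGTAGCACCACCGCGCGTAGACTAGCAATAT (A↔T, G↔C). DNA strands are antiparallel, so the complementary strand runs 3'→5'; reversing gives the 5'→3' form.

5'-TATAACGATCAGATGCGCGCCACCACGATGTCAGAAACCTAGCCGTCTCCTGCTGGCTGATGGTCAGGAGACTAT-3'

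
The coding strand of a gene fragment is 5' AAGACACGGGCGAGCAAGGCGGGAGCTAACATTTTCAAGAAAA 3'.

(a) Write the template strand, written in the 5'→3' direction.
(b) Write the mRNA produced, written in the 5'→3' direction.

(a) 5'-TTTTCTTGAAAATGTTAGCTCCCGCCTTGCTCGCCCGTGTCTT-3'
(b) 5′-AAGACACGGGCGAGCAAGGCGGGAGCUAACAUUUUCAAGAAAA-3′

(a) The template strand is the reverse complement of the coding strand: complement TTCTGTGCCCGCTCGTTCCGCCCTCGATTGTAAAAGTTCTTTT, then reverse.
(b) mRNA matches the coding strand with T→U.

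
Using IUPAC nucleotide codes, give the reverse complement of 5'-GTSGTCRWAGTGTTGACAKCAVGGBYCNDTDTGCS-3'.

Standard pairs A↔T, G↔C; ambiguity codes pair R↔Y, K↔M, W↔W, S↔S, B↔V, D↔H, N↔N. Complement (CASCAGYWTCACAACTGTMGTBCCVRGNHAHACGS), then reverse for 5'→3'.

5′-SGCAHAHNGRVCCBTGMTGTCAACACTWYGACSAC-3′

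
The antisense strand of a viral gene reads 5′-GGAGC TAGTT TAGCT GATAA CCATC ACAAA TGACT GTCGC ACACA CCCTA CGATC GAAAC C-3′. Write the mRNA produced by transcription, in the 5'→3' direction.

5'-GGUUUCGAUCGUAGGGUGUGUGCGACAGUCAUUUGUGAUGGUUAUCAGCUAAACUAGCUCC-3'

RNA polymerase reads the template 3'→5' and synthesizes mRNA 5'→3' by base-pairing (A→U, T→A, G↔C). The complement of the template is CCTCGATCAAATCGACTATTGGTAGTGTTTACTGACAGCGTGTGTGGGATGCTAGCTTTGG; antiparallel, so 5'→3' the coding strand is GGTTTCGATCGTAGGGTGTGTGCGACAGTCATTTGTGATGGTTATCAGCTAAACTAGCTCC. Replace T with U for the mRNA.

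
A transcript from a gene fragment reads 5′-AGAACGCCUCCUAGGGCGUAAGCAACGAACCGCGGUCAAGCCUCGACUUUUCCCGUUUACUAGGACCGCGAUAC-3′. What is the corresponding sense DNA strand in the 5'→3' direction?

5'-AGAACGCCTCCTAGGGCGTAAGCAACGAACCGCGGTCAAGCCTCGACTTTTCCCGTTTACTAGGACCGCGATAC-3'

The coding DNA strand has the same 5'→3' sequence as the mRNA with U replaced by T.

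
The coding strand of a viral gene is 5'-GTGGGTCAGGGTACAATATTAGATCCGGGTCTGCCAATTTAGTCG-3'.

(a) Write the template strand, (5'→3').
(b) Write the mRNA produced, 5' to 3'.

(a) 5'-CGACTAAATTGGCAGACCCGGATCTAATATTGTACCCTGACCCAC-3'
(b) 5′-GUGGGUCAGGGUACAAUAUUAGAUCCGGGUCUGCCAAUUUAGUCG-3′

(a) The template strand is the reverse complement of the coding strand: complement CACCCAGTCCCATGTTATAATCTAGGCCCAGACGGTTAAATCAGC, then reverse.
(b) mRNA matches the coding strand with T→U.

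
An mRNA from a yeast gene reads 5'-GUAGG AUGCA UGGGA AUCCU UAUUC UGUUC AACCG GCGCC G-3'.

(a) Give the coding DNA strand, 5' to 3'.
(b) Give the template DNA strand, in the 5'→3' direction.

(a) 5′-GTAGGATGCATGGGAATCCTTATTCTGTTCAACCGGCGCCG-3′
(b) 5'-CGGCGCCGGTTGAACAGAATAAGGATTCCCATGCATCCTAC-3'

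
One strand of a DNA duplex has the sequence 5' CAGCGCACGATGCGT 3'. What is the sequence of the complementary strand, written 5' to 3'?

The complement of CAGCGCACGATGCGT is GTCGCGTGCTACGCA (A↔T, G↔C). DNA strands are antiparallel, so the complementary strand runs 3'→5'; reversing gives the 5'→3' form.

5'-ACGCATCGTGCGCTG-3'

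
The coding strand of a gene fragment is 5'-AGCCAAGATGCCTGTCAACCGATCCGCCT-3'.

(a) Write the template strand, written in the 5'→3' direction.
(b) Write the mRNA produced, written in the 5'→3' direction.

(a) The template strand is the reverse complement of the coding strand: complement TCGGTTCTACGGACAGTTGGCTAGGCGGA, then reverse.
(b) mRNA matches the coding strand with T→U.

(a) 5'-AGGCGGATCGGTTGACAGGCATCTTGGCT-3'
(b) 5′-AGCCAAGAUGCCUGUCAACCGAUCCGCCU-3′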